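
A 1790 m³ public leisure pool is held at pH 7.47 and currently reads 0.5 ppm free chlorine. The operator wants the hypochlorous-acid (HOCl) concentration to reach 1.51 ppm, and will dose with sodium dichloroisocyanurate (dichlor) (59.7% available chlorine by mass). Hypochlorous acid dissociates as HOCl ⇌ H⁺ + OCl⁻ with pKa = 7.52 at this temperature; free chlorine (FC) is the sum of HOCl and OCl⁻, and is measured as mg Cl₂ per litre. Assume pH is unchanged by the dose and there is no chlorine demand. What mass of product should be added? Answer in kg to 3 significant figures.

Volume: 1790 m³ = 1,790,000 L.
[OCl⁻]/[HOCl] = 10^(pH − pKa) = 10^(7.47 − 7.52) = 0.8913; fraction as HOCl = 1/(1 + 0.8913) = 0.5288.
Free chlorine required for 1.51 ppm HOCl: 1.51 / 0.5288 = 2.856 ppm.
FC to add: 2.856 − 0.5 = 2.356 mg/L as Cl₂.
Cl₂ equivalent: 2.356 mg/L × 1,790,000 L = 4217 g.
Product at 59.7% available Cl: 4217 / 0.597 = 7063 g.

7.06 kg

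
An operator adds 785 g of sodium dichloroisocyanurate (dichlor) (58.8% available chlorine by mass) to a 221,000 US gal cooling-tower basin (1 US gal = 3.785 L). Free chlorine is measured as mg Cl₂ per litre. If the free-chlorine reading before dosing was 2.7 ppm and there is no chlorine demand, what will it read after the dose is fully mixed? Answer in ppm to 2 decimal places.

Volume: 221,000 US gal × 3.785 L/gal = 836,485 L.
Available chlorine delivered: 785 g × 0.588 = 461.6 g as Cl₂.
Concentration rise: 461.6 g / 836,485 L = 0.5518 mg/L = 0.55 ppm.
Final FC: 2.7 + 0.55 = 3.25 ppm.

3.25 ppm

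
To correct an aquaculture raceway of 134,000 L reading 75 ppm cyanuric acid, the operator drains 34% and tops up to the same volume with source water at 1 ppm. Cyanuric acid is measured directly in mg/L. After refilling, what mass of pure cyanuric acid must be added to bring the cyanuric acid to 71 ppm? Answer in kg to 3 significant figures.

2.84 kg

After draining 34% and refilling: 75 × 0.66 + 1 × 0.34 = 49.84 ppm.
Deficit to target: 71 − 49.84 = 21.16 mg/L.
Mass: 21.16 mg/L × 134,000 L = 2835 g cyanuric acid.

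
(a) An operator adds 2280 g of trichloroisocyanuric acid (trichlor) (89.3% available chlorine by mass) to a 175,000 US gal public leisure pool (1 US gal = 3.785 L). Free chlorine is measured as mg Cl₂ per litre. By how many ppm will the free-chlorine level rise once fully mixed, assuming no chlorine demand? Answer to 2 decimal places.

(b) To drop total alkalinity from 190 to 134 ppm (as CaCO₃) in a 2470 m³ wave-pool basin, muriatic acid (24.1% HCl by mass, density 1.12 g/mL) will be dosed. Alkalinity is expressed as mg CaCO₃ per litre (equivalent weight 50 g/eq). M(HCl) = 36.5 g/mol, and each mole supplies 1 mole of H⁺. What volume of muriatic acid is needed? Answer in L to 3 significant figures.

(a) Volume: 175,000 US gal × 3.785 L/gal = 662,375 L.
(a) Available chlorine delivered: 2280 g × 0.893 = 2036 g as Cl₂.
(a) Concentration rise: 2036 g / 662,375 L = 3.074 mg/L = 3.07 ppm.

(b) Volume: 2470 m³ = 2,470,000 L.
(b) Alkalinity to neutralize: (190 − 134) = 56 mg/L as CaCO₃ × 2,470,000 L = 138,300 g as CaCO₃.
(b) Equivalents of H⁺ required: 138,300 ÷ 50 g/eq = 2766 eq = 2766 mol HCl.
(b) Mass of HCl: 2766 × 36.5 = 101,000 g.
(b) Mass of 24.1% solution: 101,000 / 0.241 = 419,000 g.
(b) Volume: 419,000 g ÷ 1.12 g/mL = 374,100 mL.

(a) 3.07 ppm; (b) 374 L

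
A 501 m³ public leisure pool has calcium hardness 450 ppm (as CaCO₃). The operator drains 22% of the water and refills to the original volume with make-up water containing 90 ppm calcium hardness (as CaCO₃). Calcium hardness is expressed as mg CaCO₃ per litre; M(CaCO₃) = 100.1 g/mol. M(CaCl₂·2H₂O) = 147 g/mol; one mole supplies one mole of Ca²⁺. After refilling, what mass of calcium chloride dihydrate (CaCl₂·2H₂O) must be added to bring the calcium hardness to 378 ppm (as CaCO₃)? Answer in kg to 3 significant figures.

5.30 kg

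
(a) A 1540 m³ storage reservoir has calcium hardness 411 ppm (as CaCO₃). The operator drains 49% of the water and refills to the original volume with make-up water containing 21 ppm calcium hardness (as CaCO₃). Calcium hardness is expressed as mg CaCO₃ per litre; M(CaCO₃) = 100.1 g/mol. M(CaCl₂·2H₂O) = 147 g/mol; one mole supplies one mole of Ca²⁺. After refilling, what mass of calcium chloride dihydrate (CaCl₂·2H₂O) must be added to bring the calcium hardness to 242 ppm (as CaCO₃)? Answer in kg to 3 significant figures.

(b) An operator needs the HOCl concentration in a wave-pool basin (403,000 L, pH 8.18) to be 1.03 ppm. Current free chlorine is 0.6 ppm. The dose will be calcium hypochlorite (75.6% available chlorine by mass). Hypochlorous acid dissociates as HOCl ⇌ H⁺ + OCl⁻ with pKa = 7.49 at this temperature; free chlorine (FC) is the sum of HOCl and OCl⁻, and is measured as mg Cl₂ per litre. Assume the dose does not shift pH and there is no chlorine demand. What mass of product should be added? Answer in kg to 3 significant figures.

(a) 50.0 kg; (b) 2.92 kg

(a) Volume: 1540 m³ = 1,540,000 L.
(a) After draining 49% and refilling: 411 × 0.51 + 21 × 0.49 = 219.9 ppm.
(a) Deficit to target: 242 − 219.9 = 22.1 mg/L.
(a) As CaCO₃: 22.1 mg/L × 1,540,000 L = 34,030 g; ÷ 100.1 = 340 mol Ca²⁺.
(a) Mass: 340 × 147 = 49,980 g.

(b) [OCl⁻]/[HOCl] = 10^(pH − pKa) = 10^(8.18 − 7.49) = 4.898; fraction as HOCl = 1/(1 + 4.898) = 0.1696.
(b) Free chlorine required for 1.03 ppm HOCl: 1.03 / 0.1696 = 6.075 ppm.
(b) FC to add: 6.075 − 0.6 = 5.475 mg/L as Cl₂.
(b) Cl₂ equivalent: 5.475 mg/L × 403,000 L = 2206 g.
(b) Product at 75.6% available Cl: 2206 / 0.756 = 2918 g.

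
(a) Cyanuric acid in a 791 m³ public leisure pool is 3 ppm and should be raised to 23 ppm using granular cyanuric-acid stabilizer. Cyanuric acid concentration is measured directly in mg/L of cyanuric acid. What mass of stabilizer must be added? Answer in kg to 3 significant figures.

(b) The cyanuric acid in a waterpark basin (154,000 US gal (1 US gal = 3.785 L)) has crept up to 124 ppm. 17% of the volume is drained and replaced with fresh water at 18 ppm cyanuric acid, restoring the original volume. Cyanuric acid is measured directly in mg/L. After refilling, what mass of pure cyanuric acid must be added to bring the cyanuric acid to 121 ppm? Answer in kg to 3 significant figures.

(a) 15.8 kg; (b) 8.76 kg

(a) Volume: 791 m³ = 791,000 L.
(a) CYA to add: (23 − 3) = 20 mg/L × 791,000 L = 15,820 g cyanuric acid.

(b) Volume: 154,000 US gal × 3.785 L/gal = 582,890 L.
(b) After draining 17% and refilling: 124 × 0.83 + 18 × 0.17 = 105.98 ppm.
(b) Deficit to target: 121 − 105.98 = 15.02 mg/L.
(b) Mass: 15.02 mg/L × 582,890 L = 8755 g cyanuric acid.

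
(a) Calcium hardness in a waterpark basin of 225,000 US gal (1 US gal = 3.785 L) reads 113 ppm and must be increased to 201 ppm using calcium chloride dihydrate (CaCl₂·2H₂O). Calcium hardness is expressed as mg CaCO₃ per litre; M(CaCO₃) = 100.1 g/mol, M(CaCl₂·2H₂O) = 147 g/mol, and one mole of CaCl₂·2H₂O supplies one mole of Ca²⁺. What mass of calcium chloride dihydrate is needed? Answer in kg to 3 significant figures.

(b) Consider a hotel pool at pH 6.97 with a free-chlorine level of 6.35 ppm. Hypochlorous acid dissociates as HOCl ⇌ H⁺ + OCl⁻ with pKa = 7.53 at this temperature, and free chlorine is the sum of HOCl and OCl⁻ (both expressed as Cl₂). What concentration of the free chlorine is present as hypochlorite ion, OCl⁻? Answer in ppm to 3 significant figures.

(a) 110 kg; (b) 1.37 ppm

(a) Volume: 225,000 US gal × 3.785 L/gal = 851,625 L.
(a) Hardness to add: (201 − 113) = 88 mg/L as CaCO₃ × 851,625 L = 74,940 g as CaCO₃.
(a) Moles of Ca²⁺ (1 mol Ca²⁺ ≡ 1 mol CaCO₃): 74,940 / 100.1 g/mol = 748.7 mol.
(a) Mass of CaCl₂·2H₂O: 748.7 × 147 = 110,100 g.

(b) [OCl⁻]/[HOCl] = 10^(pH − pKa) = 10^(6.97 − 7.53) = 10^-0.56 = 0.2754.
(b) Fraction as HOCl = 1 / (1 + 0.2754) = 0.7841.
(b) OCl⁻ = (1 − 0.7841) × 6.35 ppm = 1.371 ppm.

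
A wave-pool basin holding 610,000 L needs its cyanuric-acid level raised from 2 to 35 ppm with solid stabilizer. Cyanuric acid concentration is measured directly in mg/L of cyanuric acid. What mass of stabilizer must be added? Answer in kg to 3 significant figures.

CYA to add: (35 − 2) = 33 mg/L × 610,000 L = 20,130 g cyanuric acid.

20.1 kg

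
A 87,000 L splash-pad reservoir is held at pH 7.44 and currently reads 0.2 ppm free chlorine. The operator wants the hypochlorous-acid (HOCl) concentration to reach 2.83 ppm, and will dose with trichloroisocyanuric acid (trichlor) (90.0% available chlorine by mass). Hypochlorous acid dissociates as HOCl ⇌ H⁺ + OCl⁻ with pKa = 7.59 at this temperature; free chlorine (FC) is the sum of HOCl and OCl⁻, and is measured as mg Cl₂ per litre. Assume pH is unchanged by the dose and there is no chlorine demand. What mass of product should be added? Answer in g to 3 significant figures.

[OCl⁻]/[HOCl] = 10^(pH − pKa) = 10^(7.44 − 7.59) = 0.7079; fraction as HOCl = 1/(1 + 0.7079) = 0.5855.
Free chlorine required for 2.83 ppm HOCl: 2.83 / 0.5855 = 4.833 ppm.
FC to add: 4.833 − 0.2 = 4.633 mg/L as Cl₂.
Cl₂ equivalent: 4.633 mg/L × 87,000 L = 403.1 g.
Product at 90.0% available Cl: 403.1 / 0.9 = 447.9 g.

448 g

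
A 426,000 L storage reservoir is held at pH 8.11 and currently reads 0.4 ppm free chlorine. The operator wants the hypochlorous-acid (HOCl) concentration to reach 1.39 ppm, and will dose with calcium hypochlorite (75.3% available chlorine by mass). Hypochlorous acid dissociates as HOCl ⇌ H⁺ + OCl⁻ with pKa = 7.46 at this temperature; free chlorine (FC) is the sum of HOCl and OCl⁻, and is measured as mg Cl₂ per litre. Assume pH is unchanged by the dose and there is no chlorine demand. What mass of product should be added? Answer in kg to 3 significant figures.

4.07 kg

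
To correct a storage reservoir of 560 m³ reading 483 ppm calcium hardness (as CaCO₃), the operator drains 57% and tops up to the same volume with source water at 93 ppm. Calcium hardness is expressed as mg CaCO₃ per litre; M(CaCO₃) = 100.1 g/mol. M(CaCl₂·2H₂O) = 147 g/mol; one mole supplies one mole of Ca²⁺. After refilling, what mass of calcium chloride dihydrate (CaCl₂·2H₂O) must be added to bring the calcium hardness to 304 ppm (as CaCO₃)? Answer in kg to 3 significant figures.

35.6 kg

Volume: 560 m³ = 560,000 L.
After draining 57% and refilling: 483 × 0.43 + 93 × 0.57 = 260.7 ppm.
Deficit to target: 304 − 260.7 = 43.3 mg/L.
As CaCO₃: 43.3 mg/L × 560,000 L = 24,250 g; ÷ 100.1 = 242.2 mol Ca²⁺.
Mass: 242.2 × 147 = 35,610 g.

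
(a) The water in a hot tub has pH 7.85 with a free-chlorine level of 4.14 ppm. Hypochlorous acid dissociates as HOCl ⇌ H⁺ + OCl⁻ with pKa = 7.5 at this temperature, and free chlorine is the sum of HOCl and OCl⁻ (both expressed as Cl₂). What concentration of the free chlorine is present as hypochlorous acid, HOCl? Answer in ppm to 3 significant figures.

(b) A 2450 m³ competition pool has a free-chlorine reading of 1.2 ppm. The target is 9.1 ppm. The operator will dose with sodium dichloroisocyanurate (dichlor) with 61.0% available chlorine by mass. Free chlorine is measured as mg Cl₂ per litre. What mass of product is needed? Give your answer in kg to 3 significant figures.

(a) 1.28 ppm; (b) 31.7 kg

(a) [OCl⁻]/[HOCl] = 10^(pH − pKa) = 10^(7.85 − 7.5) = 10^0.35 = 2.239.
(a) Fraction as HOCl = 1 / (1 + 2.239) = 0.3088.
(a) HOCl = 0.3088 × 4.14 ppm = 1.278 ppm.

(b) Volume: 2450 m³ = 2,450,000 L.
(b) Chlorine deficit: 9.1 − 1.2 = 7.9 ppm = 7.9 mg/L as Cl₂.
(b) Cl₂ equivalent needed: 7.9 mg/L × 2,450,000 L = 19,360,000 mg = 19,360 g.
(b) Product at 61.0% available chlorine: 19,360 / 0.61 = 31,730 g.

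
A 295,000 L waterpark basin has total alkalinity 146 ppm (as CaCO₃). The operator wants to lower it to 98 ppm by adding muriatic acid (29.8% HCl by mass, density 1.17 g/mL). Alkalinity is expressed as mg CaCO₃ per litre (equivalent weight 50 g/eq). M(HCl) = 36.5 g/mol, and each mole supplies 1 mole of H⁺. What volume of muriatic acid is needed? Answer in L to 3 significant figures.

29.6 L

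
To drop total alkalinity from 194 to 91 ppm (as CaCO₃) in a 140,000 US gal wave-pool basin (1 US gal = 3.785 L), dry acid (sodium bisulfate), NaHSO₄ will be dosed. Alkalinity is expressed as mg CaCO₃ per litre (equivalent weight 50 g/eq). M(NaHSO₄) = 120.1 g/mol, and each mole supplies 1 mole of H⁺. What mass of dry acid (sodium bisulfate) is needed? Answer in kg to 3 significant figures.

131 kg

Volume: 140,000 US gal × 3.785 L/gal = 529,900 L.
Alkalinity to neutralize: (194 − 91) = 103 mg/L as CaCO₃ × 529,900 L = 54,580 g as CaCO₃.
Equivalents of H⁺ required: 54,580 ÷ 50 g/eq = 1092 eq = 1092 mol NaHSO₄.
Mass of NaHSO₄: 1092 × 120.1 = 131,100 g.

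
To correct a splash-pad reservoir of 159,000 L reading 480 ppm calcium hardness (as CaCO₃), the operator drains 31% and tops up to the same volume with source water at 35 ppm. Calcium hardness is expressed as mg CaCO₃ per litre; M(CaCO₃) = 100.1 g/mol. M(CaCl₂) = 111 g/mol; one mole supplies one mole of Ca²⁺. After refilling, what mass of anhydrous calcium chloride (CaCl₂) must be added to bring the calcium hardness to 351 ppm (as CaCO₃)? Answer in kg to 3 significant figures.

1.58 kg

After draining 31% and refilling: 480 × 0.69 + 35 × 0.31 = 342.05 ppm.
Deficit to target: 351 − 342.05 = 8.95 mg/L.
As CaCO₃: 8.95 mg/L × 159,000 L = 1423 g; ÷ 100.1 = 14.22 mol Ca²⁺.
Mass: 14.22 × 111 = 1578 g.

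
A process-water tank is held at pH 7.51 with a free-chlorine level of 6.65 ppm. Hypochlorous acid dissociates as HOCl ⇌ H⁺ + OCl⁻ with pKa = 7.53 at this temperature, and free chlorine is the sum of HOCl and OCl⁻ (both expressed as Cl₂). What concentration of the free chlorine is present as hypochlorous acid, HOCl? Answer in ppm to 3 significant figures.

3.40 ppm

[OCl⁻]/[HOCl] = 10^(pH − pKa) = 10^(7.51 − 7.53) = 10^-0.02 = 0.955.
Fraction as HOCl = 1 / (1 + 0.955) = 0.5115.
HOCl = 0.5115 × 6.65 ppm = 3.402 ppm.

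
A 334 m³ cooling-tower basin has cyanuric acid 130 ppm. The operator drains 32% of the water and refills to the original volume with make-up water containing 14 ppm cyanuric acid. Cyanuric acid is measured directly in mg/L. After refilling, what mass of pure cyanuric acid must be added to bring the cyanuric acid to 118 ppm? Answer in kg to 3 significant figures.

8.39 kg

Volume: 334 m³ = 334,000 L.
After draining 32% and refilling: 130 × 0.68 + 14 × 0.32 = 92.88 ppm.
Deficit to target: 118 − 92.88 = 25.12 mg/L.
Mass: 25.12 mg/L × 334,000 L = 8390 g cyanuric acid.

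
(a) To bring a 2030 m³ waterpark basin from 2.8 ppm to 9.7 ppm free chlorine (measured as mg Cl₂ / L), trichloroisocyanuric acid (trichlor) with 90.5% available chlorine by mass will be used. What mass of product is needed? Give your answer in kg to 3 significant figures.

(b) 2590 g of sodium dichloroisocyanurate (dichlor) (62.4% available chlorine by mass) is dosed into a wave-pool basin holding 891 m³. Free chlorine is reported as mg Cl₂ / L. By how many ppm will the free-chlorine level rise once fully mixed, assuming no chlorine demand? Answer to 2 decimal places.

(a) 15.5 kg; (b) 1.81 ppm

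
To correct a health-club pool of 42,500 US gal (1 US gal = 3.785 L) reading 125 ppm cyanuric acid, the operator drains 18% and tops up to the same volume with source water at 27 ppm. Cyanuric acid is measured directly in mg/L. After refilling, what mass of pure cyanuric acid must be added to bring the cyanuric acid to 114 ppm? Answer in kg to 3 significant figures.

1.07 kg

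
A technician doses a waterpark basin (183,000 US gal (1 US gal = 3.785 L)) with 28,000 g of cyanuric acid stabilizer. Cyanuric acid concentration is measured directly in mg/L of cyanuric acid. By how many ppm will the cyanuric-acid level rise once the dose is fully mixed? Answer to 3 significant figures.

Volume: 183,000 US gal × 3.785 L/gal = 692,655 L.
Rise: 28,000 g / 692,655 L × 1000 = 40.42 mg/L.

40.4 ppm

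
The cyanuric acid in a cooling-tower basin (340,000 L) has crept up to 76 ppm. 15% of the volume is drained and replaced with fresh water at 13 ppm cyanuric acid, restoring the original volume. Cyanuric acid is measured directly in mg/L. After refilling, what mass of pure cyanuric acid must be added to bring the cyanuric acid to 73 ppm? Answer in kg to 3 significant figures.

After draining 15% and refilling: 76 × 0.85 + 13 × 0.15 = 66.55 ppm.
Deficit to target: 73 − 66.55 = 6.45 mg/L.
Mass: 6.45 mg/L × 340,000 L = 2193 g cyanuric acid.

2.19 kg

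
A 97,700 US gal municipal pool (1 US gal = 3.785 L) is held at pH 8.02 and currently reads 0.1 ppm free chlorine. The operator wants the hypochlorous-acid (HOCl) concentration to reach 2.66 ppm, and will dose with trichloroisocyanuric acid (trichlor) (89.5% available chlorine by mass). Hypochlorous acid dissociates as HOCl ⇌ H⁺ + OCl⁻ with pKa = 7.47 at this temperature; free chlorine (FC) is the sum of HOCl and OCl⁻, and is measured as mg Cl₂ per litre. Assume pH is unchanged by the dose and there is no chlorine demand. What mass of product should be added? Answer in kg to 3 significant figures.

4.96 kg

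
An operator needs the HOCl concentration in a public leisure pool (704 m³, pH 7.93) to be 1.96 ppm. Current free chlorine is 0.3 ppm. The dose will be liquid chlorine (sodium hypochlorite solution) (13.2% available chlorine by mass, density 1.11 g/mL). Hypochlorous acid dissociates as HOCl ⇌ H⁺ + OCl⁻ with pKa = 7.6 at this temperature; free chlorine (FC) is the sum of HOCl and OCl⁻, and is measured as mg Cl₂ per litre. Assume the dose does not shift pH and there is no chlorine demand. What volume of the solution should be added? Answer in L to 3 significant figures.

Volume: 704 m³ = 704,000 L.
[OCl⁻]/[HOCl] = 10^(pH − pKa) = 10^(7.93 − 7.6) = 2.138; fraction as HOCl = 1/(1 + 2.138) = 0.3187.
Free chlorine required for 1.96 ppm HOCl: 1.96 / 0.3187 = 6.15 ppm.
FC to add: 6.15 − 0.3 = 5.85 mg/L as Cl₂.
Cl₂ equivalent: 5.85 mg/L × 704,000 L = 4119 g.
Product at 13.2% available Cl: 4119 / 0.132 = 31,200 g.
Volume: 31,200 g ÷ 1.11 g/mL = 28,110 mL.

28.1 L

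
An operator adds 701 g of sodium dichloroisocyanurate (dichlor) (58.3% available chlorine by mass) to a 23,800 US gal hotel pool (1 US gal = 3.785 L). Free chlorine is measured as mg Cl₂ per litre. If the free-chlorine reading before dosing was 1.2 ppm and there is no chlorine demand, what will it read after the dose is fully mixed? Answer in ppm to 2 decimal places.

5.74 ppm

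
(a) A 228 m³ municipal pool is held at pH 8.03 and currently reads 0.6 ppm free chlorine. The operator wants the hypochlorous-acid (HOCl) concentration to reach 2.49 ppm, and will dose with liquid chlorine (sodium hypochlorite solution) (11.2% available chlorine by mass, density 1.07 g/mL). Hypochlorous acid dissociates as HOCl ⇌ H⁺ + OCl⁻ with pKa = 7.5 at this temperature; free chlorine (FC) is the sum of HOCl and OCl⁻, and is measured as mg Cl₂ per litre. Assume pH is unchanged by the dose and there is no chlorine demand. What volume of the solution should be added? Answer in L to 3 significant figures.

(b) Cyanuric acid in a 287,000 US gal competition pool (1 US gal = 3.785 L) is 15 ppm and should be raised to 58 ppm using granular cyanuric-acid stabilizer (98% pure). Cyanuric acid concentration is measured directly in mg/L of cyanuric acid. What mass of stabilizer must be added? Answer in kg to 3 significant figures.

(a) Volume: 228 m³ = 228,000 L.
(a) [OCl⁻]/[HOCl] = 10^(pH − pKa) = 10^(8.03 − 7.5) = 3.388; fraction as HOCl = 1/(1 + 3.388) = 0.2279.
(a) Free chlorine required for 2.49 ppm HOCl: 2.49 / 0.2279 = 10.93 ppm.
(a) FC to add: 10.93 − 0.6 = 10.33 mg/L as Cl₂.
(a) Cl₂ equivalent: 10.33 mg/L × 228,000 L = 2355 g.
(a) Product at 11.2% available Cl: 2355 / 0.112 = 21,020 g.
(a) Volume: 21,020 g ÷ 1.07 g/mL = 19,650 mL.

(b) Volume: 287,000 US gal × 3.785 L/gal = 1,086,295 L.
(b) CYA to add: (58 − 15) = 43 mg/L × 1,086,295 L = 46,710 g cyanuric acid.
(b) At 98% purity: 46,710 / 0.98 = 47,660 g product.

(a) 19.6 L; (b) 47.7 kg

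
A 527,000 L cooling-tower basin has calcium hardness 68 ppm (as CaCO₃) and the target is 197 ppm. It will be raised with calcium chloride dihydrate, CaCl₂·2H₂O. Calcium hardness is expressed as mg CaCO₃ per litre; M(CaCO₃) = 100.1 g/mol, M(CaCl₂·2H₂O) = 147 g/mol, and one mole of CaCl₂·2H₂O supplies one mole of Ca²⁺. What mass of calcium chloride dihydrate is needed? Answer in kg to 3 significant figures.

99.8 kg

Hardness to add: (197 − 68) = 129 mg/L as CaCO₃ × 527,000 L = 67,980 g as CaCO₃.
Moles of Ca²⁺ (1 mol Ca²⁺ ≡ 1 mol CaCO₃): 67,980 / 100.1 g/mol = 679.2 mol.
Mass of CaCl₂·2H₂O: 679.2 × 147 = 99,840 g.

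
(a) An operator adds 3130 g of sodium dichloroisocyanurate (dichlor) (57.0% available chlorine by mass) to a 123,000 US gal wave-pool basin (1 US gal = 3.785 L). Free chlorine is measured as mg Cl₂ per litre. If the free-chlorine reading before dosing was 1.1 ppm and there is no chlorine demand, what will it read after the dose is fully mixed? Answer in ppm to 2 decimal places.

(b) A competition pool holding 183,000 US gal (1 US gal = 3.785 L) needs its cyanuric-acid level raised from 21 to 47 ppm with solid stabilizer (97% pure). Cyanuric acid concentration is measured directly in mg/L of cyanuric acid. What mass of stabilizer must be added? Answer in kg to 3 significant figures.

(a) 4.93 ppm; (b) 18.6 kg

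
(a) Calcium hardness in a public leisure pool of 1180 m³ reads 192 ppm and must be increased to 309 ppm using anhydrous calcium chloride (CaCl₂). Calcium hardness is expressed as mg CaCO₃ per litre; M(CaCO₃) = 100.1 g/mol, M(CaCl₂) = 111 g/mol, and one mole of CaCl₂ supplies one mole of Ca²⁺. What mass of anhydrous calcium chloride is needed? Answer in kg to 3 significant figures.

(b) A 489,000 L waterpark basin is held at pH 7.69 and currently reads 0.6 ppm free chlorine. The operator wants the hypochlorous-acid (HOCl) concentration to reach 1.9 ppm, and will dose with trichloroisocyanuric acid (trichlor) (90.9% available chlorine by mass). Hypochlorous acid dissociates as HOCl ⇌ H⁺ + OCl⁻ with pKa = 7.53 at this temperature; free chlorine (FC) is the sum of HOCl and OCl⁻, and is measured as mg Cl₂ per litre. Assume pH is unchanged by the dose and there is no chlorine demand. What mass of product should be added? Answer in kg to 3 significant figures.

(a) 153 kg; (b) 2.18 kg

(a) Volume: 1180 m³ = 1,180,000 L.
(a) Hardness to add: (309 − 192) = 117 mg/L as CaCO₃ × 1,180,000 L = 138,100 g as CaCO₃.
(a) Moles of Ca²⁺ (1 mol Ca²⁺ ≡ 1 mol CaCO₃): 138,100 / 100.1 g/mol = 1379 mol.
(a) Mass of CaCl₂: 1379 × 111 = 153,100 g.

(b) [OCl⁻]/[HOCl] = 10^(pH − pKa) = 10^(7.69 − 7.53) = 1.445; fraction as HOCl = 1/(1 + 1.445) = 0.4089.
(b) Free chlorine required for 1.9 ppm HOCl: 1.9 / 0.4089 = 4.646 ppm.
(b) FC to add: 4.646 − 0.6 = 4.046 mg/L as Cl₂.
(b) Cl₂ equivalent: 4.046 mg/L × 489,000 L = 1979 g.
(b) Product at 90.9% available Cl: 1979 / 0.909 = 2177 g.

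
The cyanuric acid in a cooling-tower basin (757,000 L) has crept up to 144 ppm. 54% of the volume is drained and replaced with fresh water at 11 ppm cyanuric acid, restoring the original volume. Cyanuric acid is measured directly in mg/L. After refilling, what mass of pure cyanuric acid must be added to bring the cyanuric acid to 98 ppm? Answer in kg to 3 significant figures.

19.5 kg

After draining 54% and refilling: 144 × 0.46 + 11 × 0.54 = 72.18 ppm.
Deficit to target: 98 − 72.18 = 25.82 mg/L.
Mass: 25.82 mg/L × 757,000 L = 19,550 g cyanuric acid.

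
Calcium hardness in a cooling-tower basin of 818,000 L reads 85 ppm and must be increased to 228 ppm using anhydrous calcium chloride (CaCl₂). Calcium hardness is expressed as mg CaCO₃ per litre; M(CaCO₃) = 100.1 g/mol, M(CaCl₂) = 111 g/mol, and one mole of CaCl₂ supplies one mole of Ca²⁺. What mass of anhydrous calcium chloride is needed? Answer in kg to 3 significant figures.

130 kg

Hardness to add: (228 − 85) = 143 mg/L as CaCO₃ × 818,000 L = 117,000 g as CaCO₃.
Moles of Ca²⁺ (1 mol Ca²⁺ ≡ 1 mol CaCO₃): 117,000 / 100.1 g/mol = 1169 mol.
Mass of CaCl₂: 1169 × 111 = 129,700 g.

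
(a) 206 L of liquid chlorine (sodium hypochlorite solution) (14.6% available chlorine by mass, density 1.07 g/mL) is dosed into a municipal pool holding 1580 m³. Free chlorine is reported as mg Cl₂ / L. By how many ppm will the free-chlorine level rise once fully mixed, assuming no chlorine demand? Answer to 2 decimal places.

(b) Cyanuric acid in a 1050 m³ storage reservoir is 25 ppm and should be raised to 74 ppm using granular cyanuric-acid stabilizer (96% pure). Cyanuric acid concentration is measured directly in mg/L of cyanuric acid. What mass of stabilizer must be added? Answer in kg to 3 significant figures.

(a) Volume: 1580 m³ = 1,580,000 L.
(a) Mass of solution: 206 L × 1000 mL/L × 1.07 g/mL = 220,400 g.
(a) Available chlorine delivered: 220,400 g × 0.146 = 32,180 g as Cl₂.
(a) Concentration rise: 32,180 g / 1,580,000 L = 20.37 mg/L = 20.37 ppm.

(b) Volume: 1050 m³ = 1,050,000 L.
(b) CYA to add: (74 − 25) = 49 mg/L × 1,050,000 L = 51,450 g cyanuric acid.
(b) At 96% purity: 51,450 / 0.96 = 53,590 g product.

(a) 20.37 ppm; (b) 53.6 kg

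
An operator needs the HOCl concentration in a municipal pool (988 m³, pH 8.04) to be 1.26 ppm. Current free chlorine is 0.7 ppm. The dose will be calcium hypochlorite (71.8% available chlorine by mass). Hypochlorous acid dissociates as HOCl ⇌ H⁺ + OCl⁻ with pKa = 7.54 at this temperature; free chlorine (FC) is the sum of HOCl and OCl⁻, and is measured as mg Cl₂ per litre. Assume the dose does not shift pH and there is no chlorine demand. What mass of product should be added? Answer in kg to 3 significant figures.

6.25 kg

Volume: 988 m³ = 988,000 L.
[OCl⁻]/[HOCl] = 10^(pH − pKa) = 10^(8.04 − 7.54) = 3.162; fraction as HOCl = 1/(1 + 3.162) = 0.2403.
Free chlorine required for 1.26 ppm HOCl: 1.26 / 0.2403 = 5.244 ppm.
FC to add: 5.244 − 0.7 = 4.544 mg/L as Cl₂.
Cl₂ equivalent: 4.544 mg/L × 988,000 L = 4490 g.
Product at 71.8% available Cl: 4490 / 0.718 = 6253 g.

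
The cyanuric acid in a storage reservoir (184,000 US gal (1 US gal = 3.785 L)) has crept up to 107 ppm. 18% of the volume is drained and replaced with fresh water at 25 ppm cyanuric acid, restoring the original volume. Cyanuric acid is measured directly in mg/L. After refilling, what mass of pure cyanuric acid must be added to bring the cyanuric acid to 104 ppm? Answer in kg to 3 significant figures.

Volume: 184,000 US gal × 3.785 L/gal = 696,440 L.
After draining 18% and refilling: 107 × 0.82 + 25 × 0.18 = 92.24 ppm.
Deficit to target: 104 − 92.24 = 11.76 mg/L.
Mass: 11.76 mg/L × 696,440 L = 8190 g cyanuric acid.

8.19 kg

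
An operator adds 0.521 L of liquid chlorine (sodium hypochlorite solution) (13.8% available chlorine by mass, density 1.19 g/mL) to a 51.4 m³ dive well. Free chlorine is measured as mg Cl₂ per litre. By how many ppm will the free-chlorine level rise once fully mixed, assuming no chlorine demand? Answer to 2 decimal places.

Volume: 51.4 m³ = 51,400 L.
Mass of solution: 0.521 L × 1000 mL/L × 1.19 g/mL = 620 g.
Available chlorine delivered: 620 g × 0.138 = 85.56 g as Cl₂.
Concentration rise: 85.56 g / 51,400 L = 1.665 mg/L = 1.66 ppm.

1.66 ppm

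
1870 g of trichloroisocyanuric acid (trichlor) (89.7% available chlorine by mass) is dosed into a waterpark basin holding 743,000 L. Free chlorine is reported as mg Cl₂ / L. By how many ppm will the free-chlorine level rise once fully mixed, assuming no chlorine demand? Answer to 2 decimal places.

Available chlorine delivered: 1870 g × 0.897 = 1677 g as Cl₂.
Concentration rise: 1677 g / 743,000 L = 2.258 mg/L = 2.26 ppm.

2.26 ppm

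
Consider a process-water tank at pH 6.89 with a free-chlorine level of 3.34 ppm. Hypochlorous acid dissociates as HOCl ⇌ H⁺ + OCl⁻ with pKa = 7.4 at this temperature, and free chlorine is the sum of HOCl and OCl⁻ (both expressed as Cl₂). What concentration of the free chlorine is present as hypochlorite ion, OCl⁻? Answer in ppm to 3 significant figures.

[OCl⁻]/[HOCl] = 10^(pH − pKa) = 10^(6.89 − 7.4) = 10^-0.51 = 0.309.
Fraction as HOCl = 1 / (1 + 0.309) = 0.7639.
OCl⁻ = (1 − 0.7639) × 3.34 ppm = 0.7885 ppm.

0.788 ppm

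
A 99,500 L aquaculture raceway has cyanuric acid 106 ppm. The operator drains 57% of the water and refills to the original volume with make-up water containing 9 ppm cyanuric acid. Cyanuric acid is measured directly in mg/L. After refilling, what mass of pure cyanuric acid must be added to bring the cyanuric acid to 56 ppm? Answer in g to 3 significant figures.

526 g

After draining 57% and refilling: 106 × 0.43 + 9 × 0.57 = 50.71 ppm.
Deficit to target: 56 − 50.71 = 5.29 mg/L.
Mass: 5.29 mg/L × 99,500 L = 526.4 g cyanuric acid.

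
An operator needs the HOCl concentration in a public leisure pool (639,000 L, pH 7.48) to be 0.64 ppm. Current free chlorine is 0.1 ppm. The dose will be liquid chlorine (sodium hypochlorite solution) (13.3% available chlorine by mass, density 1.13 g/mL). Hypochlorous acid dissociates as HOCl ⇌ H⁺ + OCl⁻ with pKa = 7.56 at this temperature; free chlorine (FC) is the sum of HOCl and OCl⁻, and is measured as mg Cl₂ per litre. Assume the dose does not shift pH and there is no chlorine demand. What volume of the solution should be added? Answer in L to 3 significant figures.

4.56 L

[OCl⁻]/[HOCl] = 10^(pH − pKa) = 10^(7.48 − 7.56) = 0.8318; fraction as HOCl = 1/(1 + 0.8318) = 0.5459.
Free chlorine required for 0.64 ppm HOCl: 0.64 / 0.5459 = 1.172 ppm.
FC to add: 1.172 − 0.1 = 1.072 mg/L as Cl₂.
Cl₂ equivalent: 1.072 mg/L × 639,000 L = 685.2 g.
Product at 13.3% available Cl: 685.2 / 0.133 = 5152 g.
Volume: 5152 g ÷ 1.13 g/mL = 4559 mL.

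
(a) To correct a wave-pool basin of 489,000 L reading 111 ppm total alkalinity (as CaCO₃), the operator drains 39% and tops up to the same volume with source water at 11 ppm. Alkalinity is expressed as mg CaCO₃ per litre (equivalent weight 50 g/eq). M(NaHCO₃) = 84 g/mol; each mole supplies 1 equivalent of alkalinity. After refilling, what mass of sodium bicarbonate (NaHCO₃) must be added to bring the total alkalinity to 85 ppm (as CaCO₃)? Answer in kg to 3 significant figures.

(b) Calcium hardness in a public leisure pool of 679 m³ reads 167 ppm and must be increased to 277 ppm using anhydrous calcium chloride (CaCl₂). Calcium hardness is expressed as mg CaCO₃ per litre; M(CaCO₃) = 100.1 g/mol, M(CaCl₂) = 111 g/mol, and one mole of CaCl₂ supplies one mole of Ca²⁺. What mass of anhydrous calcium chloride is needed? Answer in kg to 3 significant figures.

(a) 10.7 kg; (b) 82.8 kg

(a) After draining 39% and refilling: 111 × 0.61 + 11 × 0.39 = 72 ppm.
(a) Deficit to target: 85 − 72 = 13 mg/L.
(a) As CaCO₃: 13 mg/L × 489,000 L = 6357 g; ÷ 50 g/eq ÷ 1 = 127.1 mol NaHCO₃.
(a) Mass: 127.1 × 84 = 10,680 g.

(b) Volume: 679 m³ = 679,000 L.
(b) Hardness to add: (277 − 167) = 110 mg/L as CaCO₃ × 679,000 L = 74,690 g as CaCO₃.
(b) Moles of Ca²⁺ (1 mol Ca²⁺ ≡ 1 mol CaCO₃): 74,690 / 100.1 g/mol = 746.2 mol.
(b) Mass of CaCl₂: 746.2 × 111 = 82,820 g.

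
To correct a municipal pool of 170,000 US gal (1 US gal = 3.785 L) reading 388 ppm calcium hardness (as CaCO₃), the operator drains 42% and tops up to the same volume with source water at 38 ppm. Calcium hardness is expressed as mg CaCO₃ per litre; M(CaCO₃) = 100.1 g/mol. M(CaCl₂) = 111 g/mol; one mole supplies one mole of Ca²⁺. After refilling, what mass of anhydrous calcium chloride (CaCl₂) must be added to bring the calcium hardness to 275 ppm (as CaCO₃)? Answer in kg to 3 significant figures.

Volume: 170,000 US gal × 3.785 L/gal = 643,450 L.
After draining 42% and refilling: 388 × 0.58 + 38 × 0.42 = 241 ppm.
Deficit to target: 275 − 241 = 34 mg/L.
As CaCO₃: 34 mg/L × 643,450 L = 21,880 g; ÷ 100.1 = 218.6 mol Ca²⁺.
Mass: 218.6 × 111 = 24,260 g.

24.3 kg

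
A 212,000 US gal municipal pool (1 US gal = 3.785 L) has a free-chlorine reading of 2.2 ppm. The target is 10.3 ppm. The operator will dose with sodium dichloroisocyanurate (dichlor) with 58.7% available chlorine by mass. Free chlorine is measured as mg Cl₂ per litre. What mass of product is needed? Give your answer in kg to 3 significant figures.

Volume: 212,000 US gal × 3.785 L/gal = 802,420 L.
Chlorine deficit: 10.3 − 2.2 = 8.1 ppm = 8.1 mg/L as Cl₂.
Cl₂ equivalent needed: 8.1 mg/L × 802,420 L = 6,500,000 mg = 6500 g.
Product at 58.7% available chlorine: 6500 / 0.587 = 11,070 g.

11.1 kg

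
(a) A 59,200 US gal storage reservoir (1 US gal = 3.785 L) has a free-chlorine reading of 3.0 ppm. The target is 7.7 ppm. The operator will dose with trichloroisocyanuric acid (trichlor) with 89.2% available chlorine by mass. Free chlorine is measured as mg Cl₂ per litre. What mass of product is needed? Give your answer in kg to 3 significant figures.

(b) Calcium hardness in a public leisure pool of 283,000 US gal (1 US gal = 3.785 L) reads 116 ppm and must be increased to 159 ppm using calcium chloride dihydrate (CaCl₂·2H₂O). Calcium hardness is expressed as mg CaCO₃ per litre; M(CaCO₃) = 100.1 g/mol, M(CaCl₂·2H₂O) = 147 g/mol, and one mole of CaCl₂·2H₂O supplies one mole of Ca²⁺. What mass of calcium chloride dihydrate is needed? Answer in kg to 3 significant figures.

(a) Volume: 59,200 US gal × 3.785 L/gal = 224,072 L.
(a) Chlorine deficit: 7.7 − 3.0 = 4.7 ppm = 4.7 mg/L as Cl₂.
(a) Cl₂ equivalent needed: 4.7 mg/L × 224,072 L = 1,053,000 mg = 1053 g.
(a) Product at 89.2% available chlorine: 1053 / 0.892 = 1181 g.

(b) Volume: 283,000 US gal × 3.785 L/gal = 1,071,155 L.
(b) Hardness to add: (159 − 116) = 43 mg/L as CaCO₃ × 1,071,155 L = 46,060 g as CaCO₃.
(b) Moles of Ca²⁺ (1 mol Ca²⁺ ≡ 1 mol CaCO₃): 46,060 / 100.1 g/mol = 460.1 mol.
(b) Mass of CaCl₂·2H₂O: 460.1 × 147 = 67,640 g.

(a) 1.18 kg; (b) 67.6 kg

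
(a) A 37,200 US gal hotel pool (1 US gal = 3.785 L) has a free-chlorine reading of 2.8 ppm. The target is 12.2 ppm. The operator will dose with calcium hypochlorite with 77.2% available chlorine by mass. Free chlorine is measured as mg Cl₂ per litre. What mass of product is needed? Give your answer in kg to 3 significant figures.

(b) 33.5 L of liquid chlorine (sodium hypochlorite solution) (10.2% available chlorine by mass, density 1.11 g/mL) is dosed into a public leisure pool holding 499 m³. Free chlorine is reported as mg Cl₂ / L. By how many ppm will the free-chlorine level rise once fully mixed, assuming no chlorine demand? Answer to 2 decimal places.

(a) Volume: 37,200 US gal × 3.785 L/gal = 140,802 L.
(a) Chlorine deficit: 12.2 − 2.8 = 9.4 ppm = 9.4 mg/L as Cl₂.
(a) Cl₂ equivalent needed: 9.4 mg/L × 140,802 L = 1,324,000 mg = 1324 g.
(a) Product at 77.2% available chlorine: 1324 / 0.772 = 1714 g.

(b) Volume: 499 m³ = 499,000 L.
(b) Mass of solution: 33.5 L × 1000 mL/L × 1.11 g/mL = 37,180 g.
(b) Available chlorine delivered: 37,180 g × 0.102 = 3793 g as Cl₂.
(b) Concentration rise: 3793 g / 499,000 L = 7.601 mg/L = 7.60 ppm.

(a) 1.71 kg; (b) 7.60 ppm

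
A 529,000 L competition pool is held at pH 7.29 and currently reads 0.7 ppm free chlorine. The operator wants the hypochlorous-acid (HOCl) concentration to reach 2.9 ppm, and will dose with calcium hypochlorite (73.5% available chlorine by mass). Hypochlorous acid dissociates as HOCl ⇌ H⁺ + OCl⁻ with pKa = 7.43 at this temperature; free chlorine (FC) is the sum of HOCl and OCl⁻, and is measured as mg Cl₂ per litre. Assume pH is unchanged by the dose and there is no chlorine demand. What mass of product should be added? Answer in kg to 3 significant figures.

[OCl⁻]/[HOCl] = 10^(pH − pKa) = 10^(7.29 − 7.43) = 0.7244; fraction as HOCl = 1/(1 + 0.7244) = 0.5799.
Free chlorine required for 2.9 ppm HOCl: 2.9 / 0.5799 = 5.001 ppm.
FC to add: 5.001 − 0.7 = 4.301 mg/L as Cl₂.
Cl₂ equivalent: 4.301 mg/L × 529,000 L = 2275 g.
Product at 73.5% available Cl: 2275 / 0.735 = 3095 g.

3.10 kg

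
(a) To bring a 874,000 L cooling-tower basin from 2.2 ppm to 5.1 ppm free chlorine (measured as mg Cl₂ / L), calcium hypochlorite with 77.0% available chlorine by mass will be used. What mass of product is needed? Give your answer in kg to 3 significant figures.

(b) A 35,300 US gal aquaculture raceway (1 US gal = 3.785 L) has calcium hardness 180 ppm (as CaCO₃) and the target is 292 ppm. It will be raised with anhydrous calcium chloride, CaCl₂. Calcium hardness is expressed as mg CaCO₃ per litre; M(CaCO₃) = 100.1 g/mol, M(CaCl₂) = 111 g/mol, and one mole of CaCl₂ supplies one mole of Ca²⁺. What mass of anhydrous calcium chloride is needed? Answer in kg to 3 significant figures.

(a) Chlorine deficit: 5.1 − 2.2 = 2.9 ppm = 2.9 mg/L as Cl₂.
(a) Cl₂ equivalent needed: 2.9 mg/L × 874,000 L = 2,535,000 mg = 2535 g.
(a) Product at 77.0% available chlorine: 2535 / 0.77 = 3292 g.

(b) Volume: 35,300 US gal × 3.785 L/gal = 133,610 L.
(b) Hardness to add: (292 − 180) = 112 mg/L as CaCO₃ × 133,610 L = 14,960 g as CaCO₃.
(b) Moles of Ca²⁺ (1 mol Ca²⁺ ≡ 1 mol CaCO₃): 14,960 / 100.1 g/mol = 149.5 mol.
(b) Mass of CaCl₂: 149.5 × 111 = 16,590 g.

(a) 3.29 kg; (b) 16.6 kg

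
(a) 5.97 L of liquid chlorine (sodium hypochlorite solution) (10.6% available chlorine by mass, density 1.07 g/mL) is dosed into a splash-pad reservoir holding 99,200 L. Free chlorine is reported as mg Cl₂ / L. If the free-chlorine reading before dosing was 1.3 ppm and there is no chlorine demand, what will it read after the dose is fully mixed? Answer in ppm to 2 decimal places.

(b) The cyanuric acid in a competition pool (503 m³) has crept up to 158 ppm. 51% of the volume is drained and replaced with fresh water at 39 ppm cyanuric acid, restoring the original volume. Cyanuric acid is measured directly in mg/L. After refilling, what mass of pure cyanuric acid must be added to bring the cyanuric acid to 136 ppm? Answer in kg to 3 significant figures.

(a) Mass of solution: 5.97 L × 1000 mL/L × 1.07 g/mL = 6388 g.
(a) Available chlorine delivered: 6388 g × 0.106 = 677.1 g as Cl₂.
(a) Concentration rise: 677.1 g / 99,200 L = 6.826 mg/L = 6.83 ppm.
(a) Final FC: 1.3 + 6.83 = 8.13 ppm.

(b) Volume: 503 m³ = 503,000 L.
(b) After draining 51% and refilling: 158 × 0.49 + 39 × 0.51 = 97.31 ppm.
(b) Deficit to target: 136 − 97.31 = 38.69 mg/L.
(b) Mass: 38.69 mg/L × 503,000 L = 19,460 g cyanuric acid.

(a) 8.13 ppm; (b) 19.5 kg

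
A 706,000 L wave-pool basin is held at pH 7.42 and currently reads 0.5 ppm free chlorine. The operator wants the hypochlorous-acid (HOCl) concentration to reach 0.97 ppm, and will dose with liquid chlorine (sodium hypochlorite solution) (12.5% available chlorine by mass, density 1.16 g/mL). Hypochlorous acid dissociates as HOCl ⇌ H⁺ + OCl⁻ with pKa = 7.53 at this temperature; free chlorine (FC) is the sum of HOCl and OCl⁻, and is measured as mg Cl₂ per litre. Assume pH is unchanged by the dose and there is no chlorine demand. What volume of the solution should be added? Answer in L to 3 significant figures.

[OCl⁻]/[HOCl] = 10^(pH − pKa) = 10^(7.42 − 7.53) = 0.7762; fraction as HOCl = 1/(1 + 0.7762) = 0.563.
Free chlorine required for 0.97 ppm HOCl: 0.97 / 0.563 = 1.723 ppm.
FC to add: 1.723 − 0.5 = 1.223 mg/L as Cl₂.
Cl₂ equivalent: 1.223 mg/L × 706,000 L = 863.4 g.
Product at 12.5% available Cl: 863.4 / 0.125 = 6907 g.
Volume: 6907 g ÷ 1.16 g/mL = 5955 mL.

5.95 L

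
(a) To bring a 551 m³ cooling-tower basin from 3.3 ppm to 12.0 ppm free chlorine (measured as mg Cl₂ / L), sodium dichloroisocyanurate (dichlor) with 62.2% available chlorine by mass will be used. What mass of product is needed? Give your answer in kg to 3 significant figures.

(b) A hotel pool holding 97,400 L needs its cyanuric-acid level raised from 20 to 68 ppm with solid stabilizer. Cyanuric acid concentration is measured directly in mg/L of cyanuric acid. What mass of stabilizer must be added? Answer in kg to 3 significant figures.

(a) 7.71 kg; (b) 4.68 kg

(a) Volume: 551 m³ = 551,000 L.
(a) Chlorine deficit: 12.0 − 3.3 = 8.7 ppm = 8.7 mg/L as Cl₂.
(a) Cl₂ equivalent needed: 8.7 mg/L × 551,000 L = 4,794,000 mg = 4794 g.
(a) Product at 62.2% available chlorine: 4794 / 0.622 = 7707 g.

(b) CYA to add: (68 − 20) = 48 mg/L × 97,400 L = 4675 g cyanuric acid.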